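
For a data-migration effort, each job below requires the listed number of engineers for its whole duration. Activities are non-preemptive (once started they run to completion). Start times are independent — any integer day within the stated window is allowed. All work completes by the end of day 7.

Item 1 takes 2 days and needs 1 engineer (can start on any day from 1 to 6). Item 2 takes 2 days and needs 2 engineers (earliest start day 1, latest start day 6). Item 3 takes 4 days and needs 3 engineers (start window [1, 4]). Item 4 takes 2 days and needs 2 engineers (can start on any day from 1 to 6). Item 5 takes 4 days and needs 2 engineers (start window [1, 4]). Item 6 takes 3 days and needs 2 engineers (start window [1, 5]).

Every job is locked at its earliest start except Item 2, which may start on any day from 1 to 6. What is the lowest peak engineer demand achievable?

10

Item 2@1: d1:12  d2:12  d3:7  d4:5  d5:0  d6:0  d7:0 → peak 12
Item 2@2: d1:10  d2:12  d3:9  d4:5  d5:0  d6:0  d7:0 → peak 12
Item 2@3: d1:10  d2:10  d3:9  d4:7  d5:0  d6:0  d7:0 → peak 10
Item 2@4: d1:10  d2:10  d3:7  d4:7  d5:2  d6:0  d7:0 → peak 10
Item 2@5: d1:10  d2:10  d3:7  d4:5  d5:2  d6:2  d7:0 → peak 10
Item 2@6: d1:10  d2:10  d3:7  d4:5  d5:0  d6:2  d7:2 → peak 10
Best is Item 2@3, peak 10.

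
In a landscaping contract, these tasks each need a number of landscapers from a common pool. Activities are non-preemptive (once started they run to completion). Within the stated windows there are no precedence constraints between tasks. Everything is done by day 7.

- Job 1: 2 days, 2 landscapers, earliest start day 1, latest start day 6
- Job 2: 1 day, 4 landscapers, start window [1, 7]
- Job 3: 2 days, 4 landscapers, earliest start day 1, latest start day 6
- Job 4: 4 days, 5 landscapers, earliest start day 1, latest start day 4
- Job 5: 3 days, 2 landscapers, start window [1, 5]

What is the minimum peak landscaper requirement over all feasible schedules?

7

Early-start (Job 1@1, Job 2@1, Job 3@1, Job 4@1, Job 5@1) gives peak 17: d1:17  d2:13  d3:7  d4:5  d5:0  d6:0  d7:0.
Shift Job 3→2, Job 4→4, Job 5→3.
Schedule Job 1@1, Job 2@1, Job 3@2, Job 4@4, Job 5@3: d1:6  d2:6  d3:6  d4:7  d5:7  d6:5  d7:5 — peak 7.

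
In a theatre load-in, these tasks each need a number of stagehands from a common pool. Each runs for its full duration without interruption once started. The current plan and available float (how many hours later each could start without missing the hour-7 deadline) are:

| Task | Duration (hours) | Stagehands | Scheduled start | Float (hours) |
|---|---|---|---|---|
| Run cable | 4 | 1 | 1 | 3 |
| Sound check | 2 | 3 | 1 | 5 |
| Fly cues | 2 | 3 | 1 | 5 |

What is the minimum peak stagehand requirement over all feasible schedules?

Early-start (Run cable@1, Sound check@1, Fly cues@1) gives peak 7: h1:7  h2:7  h3:1  h4:1  h5:0  h6:0  h7:0.
Shift Fly cues→3.
Schedule Run cable@1, Sound check@1, Fly cues@3: h1:4  h2:4  h3:4  h4:4  h5:0  h6:0  h7:0 — peak 4.

4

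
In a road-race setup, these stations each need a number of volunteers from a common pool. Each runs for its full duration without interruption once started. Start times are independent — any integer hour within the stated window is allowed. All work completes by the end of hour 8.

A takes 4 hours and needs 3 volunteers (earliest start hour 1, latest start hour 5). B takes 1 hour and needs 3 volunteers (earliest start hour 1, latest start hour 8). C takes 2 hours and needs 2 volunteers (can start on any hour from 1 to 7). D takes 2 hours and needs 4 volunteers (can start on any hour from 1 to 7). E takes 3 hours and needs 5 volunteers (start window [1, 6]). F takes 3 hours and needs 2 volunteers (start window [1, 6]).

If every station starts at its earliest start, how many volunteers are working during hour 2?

16

At early start, hour 2 has: A, C, D, E, F.
Demand: 3 + 2 + 4 + 5 + 2 = 16.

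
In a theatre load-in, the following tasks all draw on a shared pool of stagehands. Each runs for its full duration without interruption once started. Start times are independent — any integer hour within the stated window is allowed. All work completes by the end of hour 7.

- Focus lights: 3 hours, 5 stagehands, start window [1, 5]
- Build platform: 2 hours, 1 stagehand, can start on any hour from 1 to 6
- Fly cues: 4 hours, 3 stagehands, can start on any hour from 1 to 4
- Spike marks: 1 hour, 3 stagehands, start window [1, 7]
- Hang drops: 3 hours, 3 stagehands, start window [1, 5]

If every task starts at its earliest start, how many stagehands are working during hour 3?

At early start, hour 3 has: Focus lights, Fly cues, Hang drops.
Demand: 5 + 3 + 3 = 11.

11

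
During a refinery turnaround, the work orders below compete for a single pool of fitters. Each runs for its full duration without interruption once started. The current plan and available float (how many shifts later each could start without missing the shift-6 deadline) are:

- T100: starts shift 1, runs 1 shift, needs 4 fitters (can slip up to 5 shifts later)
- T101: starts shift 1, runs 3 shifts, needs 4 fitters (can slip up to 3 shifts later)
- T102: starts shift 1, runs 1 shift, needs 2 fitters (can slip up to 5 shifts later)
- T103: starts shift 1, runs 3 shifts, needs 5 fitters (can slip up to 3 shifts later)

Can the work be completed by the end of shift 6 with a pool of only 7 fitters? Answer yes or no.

The minimum achievable peak is 8; 7 < 8, so no feasible schedule stays within the cap.

no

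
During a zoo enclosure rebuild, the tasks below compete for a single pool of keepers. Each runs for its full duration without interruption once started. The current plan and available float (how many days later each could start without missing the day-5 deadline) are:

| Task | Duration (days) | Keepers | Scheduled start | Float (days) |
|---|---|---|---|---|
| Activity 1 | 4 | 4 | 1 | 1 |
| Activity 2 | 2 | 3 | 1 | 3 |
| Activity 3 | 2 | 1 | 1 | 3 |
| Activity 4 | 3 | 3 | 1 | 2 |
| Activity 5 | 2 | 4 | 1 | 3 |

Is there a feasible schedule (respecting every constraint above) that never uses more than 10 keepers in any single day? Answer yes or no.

yes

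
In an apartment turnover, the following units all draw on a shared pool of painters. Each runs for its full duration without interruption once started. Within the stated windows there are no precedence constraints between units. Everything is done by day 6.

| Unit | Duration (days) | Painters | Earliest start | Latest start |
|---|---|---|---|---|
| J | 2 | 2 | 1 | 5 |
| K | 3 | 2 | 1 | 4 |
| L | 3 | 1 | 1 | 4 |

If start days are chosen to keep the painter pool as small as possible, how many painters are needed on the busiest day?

Early-start (J@1, K@1, L@1) gives peak 5: d1:5  d2:5  d3:3  d4:0  d5:0  d6:0.
Shift K→3.
Schedule J@1, K@3, L@1: d1:3  d2:3  d3:3  d4:2  d5:2  d6:0 — peak 3.
Total painter-days = 13 over 6 days ⇒ peak ≥ ⌈13/6⌉ = 3, so 3 is optimal.

3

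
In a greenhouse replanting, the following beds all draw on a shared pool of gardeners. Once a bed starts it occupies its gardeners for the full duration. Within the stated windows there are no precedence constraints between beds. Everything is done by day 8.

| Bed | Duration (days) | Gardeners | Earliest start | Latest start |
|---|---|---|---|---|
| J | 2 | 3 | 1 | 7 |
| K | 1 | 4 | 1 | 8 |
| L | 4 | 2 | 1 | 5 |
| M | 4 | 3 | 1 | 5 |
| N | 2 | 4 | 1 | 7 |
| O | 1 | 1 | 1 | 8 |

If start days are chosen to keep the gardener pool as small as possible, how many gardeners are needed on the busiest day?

Early-start (J@1, K@1, L@1, M@1, N@1, O@1) gives peak 17: d1:17  d2:12  d3:5  d4:5  d5:0  d6:0  d7:0  d8:0.
Shift K→5, L→3, N→6, O→3.
Schedule J@1, K@5, L@3, M@1, N@6, O@3: d1:6  d2:6  d3:6  d4:5  d5:6  d6:6  d7:4  d8:0 — peak 6.

6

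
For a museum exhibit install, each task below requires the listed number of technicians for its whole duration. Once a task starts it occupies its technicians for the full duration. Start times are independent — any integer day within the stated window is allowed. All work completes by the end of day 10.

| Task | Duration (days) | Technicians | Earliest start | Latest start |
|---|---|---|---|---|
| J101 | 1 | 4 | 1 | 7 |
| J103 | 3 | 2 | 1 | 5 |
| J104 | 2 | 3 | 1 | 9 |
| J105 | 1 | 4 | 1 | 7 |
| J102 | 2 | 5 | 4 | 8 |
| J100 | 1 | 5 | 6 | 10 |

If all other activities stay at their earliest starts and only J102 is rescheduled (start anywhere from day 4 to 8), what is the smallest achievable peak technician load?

J102@4: d1:13  d2:5  d3:2  d4:5  d5:5  d6:5  d7:0  d8:0  d9:0  d10:0 → peak 13
J102@5: d1:13  d2:5  d3:2  d4:0  d5:5  d6:10  d7:0  d8:0  d9:0  d10:0 → peak 13
J102@6: d1:13  d2:5  d3:2  d4:0  d5:0  d6:10  d7:5  d8:0  d9:0  d10:0 → peak 13
J102@7: d1:13  d2:5  d3:2  d4:0  d5:0  d6:5  d7:5  d8:5  d9:0  d10:0 → peak 13
J102@8: d1:13  d2:5  d3:2  d4:0  d5:0  d6:5  d7:0  d8:5  d9:5  d10:0 → peak 13
Best is J102@4, peak 13.

13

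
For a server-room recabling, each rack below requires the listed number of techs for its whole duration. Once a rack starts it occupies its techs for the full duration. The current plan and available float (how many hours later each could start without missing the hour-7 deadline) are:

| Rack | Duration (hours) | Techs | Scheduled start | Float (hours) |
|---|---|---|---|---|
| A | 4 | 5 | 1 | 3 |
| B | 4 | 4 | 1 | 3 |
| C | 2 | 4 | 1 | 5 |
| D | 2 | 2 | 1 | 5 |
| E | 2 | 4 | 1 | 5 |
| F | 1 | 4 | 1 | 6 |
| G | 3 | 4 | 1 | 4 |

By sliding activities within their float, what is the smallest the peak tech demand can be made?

Early-start (A@1, B@1, C@1, D@1, E@1, F@1, G@1) gives peak 27: h1:27  h2:23  h3:13  h4:9  h5:0  h6:0  h7:0.
Shift C→5, E→5, F→7, G→5.
Schedule A@1, B@1, C@5, D@1, E@5, F@7, G@5: h1:11  h2:11  h3:9  h4:9  h5:12  h6:12  h7:8 — peak 12.

12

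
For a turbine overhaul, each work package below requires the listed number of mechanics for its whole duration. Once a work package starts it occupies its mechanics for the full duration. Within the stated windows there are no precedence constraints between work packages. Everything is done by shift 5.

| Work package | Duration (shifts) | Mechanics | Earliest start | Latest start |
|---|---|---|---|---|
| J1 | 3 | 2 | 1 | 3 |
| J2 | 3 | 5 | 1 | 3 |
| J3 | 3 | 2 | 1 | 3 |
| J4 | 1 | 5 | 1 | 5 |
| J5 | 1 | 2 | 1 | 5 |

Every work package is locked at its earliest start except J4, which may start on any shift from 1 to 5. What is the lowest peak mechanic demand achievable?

J4@1: s1:16  s2:9  s3:9  s4:0  s5:0 → peak 16
J4@2: s1:11  s2:14  s3:9  s4:0  s5:0 → peak 14
J4@3: s1:11  s2:9  s3:14  s4:0  s5:0 → peak 14
J4@4: s1:11  s2:9  s3:9  s4:5  s5:0 → peak 11
J4@5: s1:11  s2:9  s3:9  s4:0  s5:5 → peak 11
Best is J4@4, peak 11.

11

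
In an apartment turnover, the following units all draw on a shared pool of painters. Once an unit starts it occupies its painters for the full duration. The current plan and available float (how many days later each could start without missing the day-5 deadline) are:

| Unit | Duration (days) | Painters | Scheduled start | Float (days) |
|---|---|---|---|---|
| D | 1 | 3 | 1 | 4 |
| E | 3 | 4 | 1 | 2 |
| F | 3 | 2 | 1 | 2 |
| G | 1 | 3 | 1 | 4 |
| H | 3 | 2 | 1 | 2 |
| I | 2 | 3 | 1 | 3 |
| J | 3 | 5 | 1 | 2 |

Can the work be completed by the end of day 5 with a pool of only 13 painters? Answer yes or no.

yes

Schedule D@1, E@1, F@1, G@1, H@2, I@4, J@2: d1:12  d2:13  d3:13  d4:10  d5:3 — peak 13 ≤ 13.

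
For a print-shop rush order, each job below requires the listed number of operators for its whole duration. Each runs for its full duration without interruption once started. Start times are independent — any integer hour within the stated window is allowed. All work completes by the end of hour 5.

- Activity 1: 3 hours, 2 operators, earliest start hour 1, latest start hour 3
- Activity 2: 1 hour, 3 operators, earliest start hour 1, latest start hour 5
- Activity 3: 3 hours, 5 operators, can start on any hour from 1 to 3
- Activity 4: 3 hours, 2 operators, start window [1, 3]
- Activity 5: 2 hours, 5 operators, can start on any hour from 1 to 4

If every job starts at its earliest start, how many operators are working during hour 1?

17

At early start, hour 1 has: Activity 1, Activity 2, Activity 3, Activity 4, Activity 5.
Demand: 2 + 3 + 5 + 2 + 5 = 17.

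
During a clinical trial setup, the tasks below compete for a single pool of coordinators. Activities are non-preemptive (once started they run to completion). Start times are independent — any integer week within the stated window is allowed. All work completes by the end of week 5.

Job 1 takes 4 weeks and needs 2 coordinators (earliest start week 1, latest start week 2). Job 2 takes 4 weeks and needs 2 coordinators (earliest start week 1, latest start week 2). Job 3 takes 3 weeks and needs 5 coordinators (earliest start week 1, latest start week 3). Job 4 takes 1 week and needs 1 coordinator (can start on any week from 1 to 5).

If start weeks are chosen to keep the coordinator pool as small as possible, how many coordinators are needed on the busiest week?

Early-start (Job 1@1, Job 2@1, Job 3@1, Job 4@1) gives peak 10: w1:10  w2:9  w3:9  w4:4  w5:0.
Shift Job 4→4.
Schedule Job 1@1, Job 2@1, Job 3@1, Job 4@4: w1:9  w2:9  w3:9  w4:5  w5:0 — peak 9.

9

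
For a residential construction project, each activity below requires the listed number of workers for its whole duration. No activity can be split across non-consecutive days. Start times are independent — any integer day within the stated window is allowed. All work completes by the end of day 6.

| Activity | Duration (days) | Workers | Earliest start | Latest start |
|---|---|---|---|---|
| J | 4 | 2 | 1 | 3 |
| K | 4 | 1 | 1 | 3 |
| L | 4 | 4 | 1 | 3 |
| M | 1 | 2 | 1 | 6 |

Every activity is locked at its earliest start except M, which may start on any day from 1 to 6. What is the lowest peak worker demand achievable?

7

M@1: d1:9  d2:7  d3:7  d4:7  d5:0  d6:0 → peak 9
M@2: d1:7  d2:9  d3:7  d4:7  d5:0  d6:0 → peak 9
M@3: d1:7  d2:7  d3:9  d4:7  d5:0  d6:0 → peak 9
M@4: d1:7  d2:7  d3:7  d4:9  d5:0  d6:0 → peak 9
M@5: d1:7  d2:7  d3:7  d4:7  d5:2  d6:0 → peak 7
M@6: d1:7  d2:7  d3:7  d4:7  d5:0  d6:2 → peak 7
Best is M@5, peak 7.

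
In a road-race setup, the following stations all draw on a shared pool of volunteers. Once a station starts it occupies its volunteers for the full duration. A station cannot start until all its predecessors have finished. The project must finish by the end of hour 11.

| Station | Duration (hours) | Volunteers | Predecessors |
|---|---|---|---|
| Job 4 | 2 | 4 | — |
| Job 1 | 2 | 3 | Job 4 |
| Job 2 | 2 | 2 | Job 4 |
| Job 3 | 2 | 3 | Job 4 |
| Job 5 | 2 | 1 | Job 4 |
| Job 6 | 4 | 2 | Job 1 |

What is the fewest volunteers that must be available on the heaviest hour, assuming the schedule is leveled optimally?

Early-start (Job 4@1, Job 1@3, Job 2@3, Job 3@3, Job 5@3, Job 6@5) gives peak 9: h1:4  h2:4  h3:9  h4:9  h5:2  h6:2  h7:2  h8:2  h9:0  h10:0  h11:0.
Shift Job 2→5, Job 3→9.
Schedule Job 4@1, Job 1@3, Job 2@5, Job 3@9, Job 5@3, Job 6@5: h1:4  h2:4  h3:4  h4:4  h5:4  h6:4  h7:2  h8:2  h9:3  h10:3  h11:0 — peak 4.
Total volunteer-hours = 34 over 11 hours ⇒ peak ≥ ⌈34/11⌉ = 4, so 4 is optimal.

4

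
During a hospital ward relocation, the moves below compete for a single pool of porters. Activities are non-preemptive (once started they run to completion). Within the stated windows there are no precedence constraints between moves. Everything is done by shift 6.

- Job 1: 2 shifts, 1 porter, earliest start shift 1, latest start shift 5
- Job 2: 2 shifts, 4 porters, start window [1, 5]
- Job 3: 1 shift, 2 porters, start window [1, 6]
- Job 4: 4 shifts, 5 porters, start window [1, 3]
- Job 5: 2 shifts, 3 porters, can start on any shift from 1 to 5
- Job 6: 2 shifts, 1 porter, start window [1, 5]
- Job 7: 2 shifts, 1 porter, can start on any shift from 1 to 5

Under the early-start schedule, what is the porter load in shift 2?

At early start, shift 2 has: Job 1, Job 2, Job 4, Job 5, Job 6, Job 7.
Demand: 1 + 4 + 5 + 3 + 1 + 1 = 15.

15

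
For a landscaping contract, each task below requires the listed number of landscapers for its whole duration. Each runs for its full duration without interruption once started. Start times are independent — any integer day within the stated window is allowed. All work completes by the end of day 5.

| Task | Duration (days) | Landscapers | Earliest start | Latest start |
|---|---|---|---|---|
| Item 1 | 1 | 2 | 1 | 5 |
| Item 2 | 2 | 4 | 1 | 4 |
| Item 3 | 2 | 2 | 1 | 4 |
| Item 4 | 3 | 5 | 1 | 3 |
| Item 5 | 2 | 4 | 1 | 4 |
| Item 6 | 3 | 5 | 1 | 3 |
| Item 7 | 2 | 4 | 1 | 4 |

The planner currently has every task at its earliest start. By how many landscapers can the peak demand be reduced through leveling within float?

14

Early-start peak: d1:26  d2:24  d3:10  d4:0  d5:0 ⇒ 26.
Leveled (Item 1@1, Item 2@4, Item 3@2, Item 4@1, Item 5@4, Item 6@1, Item 7@4): d1:12  d2:12  d3:12  d4:12  d5:12 ⇒ 12.
Reduction 26 − 12 = 14.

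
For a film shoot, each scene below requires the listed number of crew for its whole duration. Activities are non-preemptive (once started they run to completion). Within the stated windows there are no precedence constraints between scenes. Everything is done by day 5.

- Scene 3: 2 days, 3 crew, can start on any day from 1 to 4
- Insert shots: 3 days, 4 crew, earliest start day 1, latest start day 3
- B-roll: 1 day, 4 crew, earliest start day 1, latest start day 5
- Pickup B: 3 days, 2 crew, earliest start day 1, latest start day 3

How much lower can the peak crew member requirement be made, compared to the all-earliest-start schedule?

6

Early-start peak: d1:13  d2:9  d3:6  d4:0  d5:0 ⇒ 13.
Leveled (Scene 3@1, Insert shots@1, B-roll@4, Pickup B@3): d1:7  d2:7  d3:6  d4:6  d5:2 ⇒ 7.
Reduction 13 − 7 = 6.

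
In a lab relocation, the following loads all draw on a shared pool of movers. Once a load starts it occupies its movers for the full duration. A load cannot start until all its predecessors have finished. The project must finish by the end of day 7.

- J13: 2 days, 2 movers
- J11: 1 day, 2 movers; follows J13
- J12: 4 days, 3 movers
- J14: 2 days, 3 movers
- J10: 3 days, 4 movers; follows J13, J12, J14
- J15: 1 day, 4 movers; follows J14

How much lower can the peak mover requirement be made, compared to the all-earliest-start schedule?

1

Early-start peak: d1:8  d2:8  d3:9  d4:3  d5:4  d6:4  d7:4 ⇒ 9.
Leveled (J13@1, J11@3, J12@1, J14@1, J10@5, J15@4): d1:8  d2:8  d3:5  d4:7  d5:4  d6:4  d7:4 ⇒ 8.
Reduction 9 − 8 = 1.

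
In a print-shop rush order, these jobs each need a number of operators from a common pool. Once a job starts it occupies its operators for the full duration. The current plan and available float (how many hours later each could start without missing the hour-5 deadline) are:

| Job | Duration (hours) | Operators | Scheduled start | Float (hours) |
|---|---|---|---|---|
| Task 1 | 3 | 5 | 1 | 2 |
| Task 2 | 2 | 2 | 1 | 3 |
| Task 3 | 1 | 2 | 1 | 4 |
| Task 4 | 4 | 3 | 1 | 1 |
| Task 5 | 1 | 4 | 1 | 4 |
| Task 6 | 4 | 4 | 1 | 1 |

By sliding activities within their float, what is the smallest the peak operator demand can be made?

Early-start (Task 1@1, Task 2@1, Task 3@1, Task 4@1, Task 5@1, Task 6@1) gives peak 20: h1:20  h2:14  h3:12  h4:7  h5:0.
Shift Task 2→4, Task 5→5, Task 6→2.
Schedule Task 1@1, Task 2@4, Task 3@1, Task 4@1, Task 5@5, Task 6@2: h1:10  h2:12  h3:12  h4:9  h5:10 — peak 12.

12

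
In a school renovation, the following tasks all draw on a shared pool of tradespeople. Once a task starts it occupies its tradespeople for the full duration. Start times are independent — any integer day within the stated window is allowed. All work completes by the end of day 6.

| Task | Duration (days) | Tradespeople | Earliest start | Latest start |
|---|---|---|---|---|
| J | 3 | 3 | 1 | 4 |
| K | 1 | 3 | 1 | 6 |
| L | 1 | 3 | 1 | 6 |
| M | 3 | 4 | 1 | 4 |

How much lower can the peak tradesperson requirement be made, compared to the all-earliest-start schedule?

7

Early-start peak: d1:13  d2:7  d3:7  d4:0  d5:0  d6:0 ⇒ 13.
Leveled (J@1, K@1, L@2, M@4): d1:6  d2:6  d3:3  d4:4  d5:4  d6:4 ⇒ 6.
Reduction 13 − 6 = 7.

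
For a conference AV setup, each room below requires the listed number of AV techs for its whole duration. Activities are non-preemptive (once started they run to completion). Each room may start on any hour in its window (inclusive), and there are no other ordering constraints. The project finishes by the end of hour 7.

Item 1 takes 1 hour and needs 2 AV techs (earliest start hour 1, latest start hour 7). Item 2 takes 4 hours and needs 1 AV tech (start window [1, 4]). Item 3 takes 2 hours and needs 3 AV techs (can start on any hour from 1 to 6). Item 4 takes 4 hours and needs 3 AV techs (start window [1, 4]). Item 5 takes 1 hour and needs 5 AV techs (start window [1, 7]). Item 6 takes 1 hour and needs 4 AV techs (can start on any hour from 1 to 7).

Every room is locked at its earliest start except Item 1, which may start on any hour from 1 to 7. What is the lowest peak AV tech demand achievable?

Item 1@1: h1:18  h2:7  h3:4  h4:4  h5:0  h6:0  h7:0 → peak 18
Item 1@2: h1:16  h2:9  h3:4  h4:4  h5:0  h6:0  h7:0 → peak 16
Item 1@3: h1:16  h2:7  h3:6  h4:4  h5:0  h6:0  h7:0 → peak 16
Item 1@4: h1:16  h2:7  h3:4  h4:6  h5:0  h6:0  h7:0 → peak 16
Item 1@5: h1:16  h2:7  h3:4  h4:4  h5:2  h6:0  h7:0 → peak 16
Item 1@6: h1:16  h2:7  h3:4  h4:4  h5:0  h6:2  h7:0 → peak 16
Item 1@7: h1:16  h2:7  h3:4  h4:4  h5:0  h6:0  h7:2 → peak 16
Best is Item 1@2, peak 16.

16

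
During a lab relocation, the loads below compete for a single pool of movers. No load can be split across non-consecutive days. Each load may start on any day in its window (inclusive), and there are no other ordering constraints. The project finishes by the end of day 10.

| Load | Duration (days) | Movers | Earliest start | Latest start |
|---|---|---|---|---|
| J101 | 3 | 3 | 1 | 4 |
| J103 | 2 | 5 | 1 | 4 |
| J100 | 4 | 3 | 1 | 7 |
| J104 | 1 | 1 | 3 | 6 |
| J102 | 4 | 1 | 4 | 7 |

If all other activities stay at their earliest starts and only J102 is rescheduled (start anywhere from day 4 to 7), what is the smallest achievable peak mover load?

J102@4: d1:11  d2:11  d3:7  d4:4  d5:1  d6:1  d7:1  d8:0  d9:0  d10:0 → peak 11
J102@5: d1:11  d2:11  d3:7  d4:3  d5:1  d6:1  d7:1  d8:1  d9:0  d10:0 → peak 11
J102@6: d1:11  d2:11  d3:7  d4:3  d5:0  d6:1  d7:1  d8:1  d9:1  d10:0 → peak 11
J102@7: d1:11  d2:11  d3:7  d4:3  d5:0  d6:0  d7:1  d8:1  d9:1  d10:1 → peak 11
Best is J102@4, peak 11.

11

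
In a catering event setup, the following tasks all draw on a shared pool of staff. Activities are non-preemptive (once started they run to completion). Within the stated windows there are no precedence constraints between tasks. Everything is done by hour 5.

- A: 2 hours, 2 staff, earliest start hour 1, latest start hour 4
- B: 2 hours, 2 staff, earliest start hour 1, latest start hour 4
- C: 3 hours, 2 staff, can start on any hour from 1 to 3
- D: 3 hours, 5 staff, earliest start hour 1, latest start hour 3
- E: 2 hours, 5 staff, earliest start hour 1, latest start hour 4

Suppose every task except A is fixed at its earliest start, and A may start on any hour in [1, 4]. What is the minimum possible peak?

14

A@1: h1:16  h2:16  h3:7  h4:0  h5:0 → peak 16
A@2: h1:14  h2:16  h3:9  h4:0  h5:0 → peak 16
A@3: h1:14  h2:14  h3:9  h4:2  h5:0 → peak 14
A@4: h1:14  h2:14  h3:7  h4:2  h5:2 → peak 14
Best is A@3, peak 14.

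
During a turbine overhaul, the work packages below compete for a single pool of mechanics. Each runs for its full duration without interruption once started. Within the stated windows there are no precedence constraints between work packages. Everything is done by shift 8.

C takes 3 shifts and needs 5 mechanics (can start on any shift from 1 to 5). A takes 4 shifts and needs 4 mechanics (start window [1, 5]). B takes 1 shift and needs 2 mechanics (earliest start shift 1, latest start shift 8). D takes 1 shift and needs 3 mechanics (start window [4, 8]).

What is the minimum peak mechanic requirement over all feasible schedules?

5

Early-start (C@1, A@1, B@1, D@4) gives peak 11: s1:11  s2:9  s3:9  s4:7  s5:0  s6:0  s7:0  s8:0.
Shift A→4, B→8, D→8.
Schedule C@1, A@4, B@8, D@8: s1:5  s2:5  s3:5  s4:4  s5:4  s6:4  s7:4  s8:5 — peak 5.
Total mechanic-shifts = 36 over 8 shifts ⇒ peak ≥ ⌈36/8⌉ = 5, so 5 is optimal.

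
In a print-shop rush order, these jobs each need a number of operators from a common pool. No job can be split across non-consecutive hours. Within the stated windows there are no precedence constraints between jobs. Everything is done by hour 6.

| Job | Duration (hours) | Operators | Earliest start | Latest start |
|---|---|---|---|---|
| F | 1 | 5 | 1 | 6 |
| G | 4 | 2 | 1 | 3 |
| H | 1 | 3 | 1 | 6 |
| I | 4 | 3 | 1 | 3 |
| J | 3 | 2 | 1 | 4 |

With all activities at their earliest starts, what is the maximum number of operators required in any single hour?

Early-start schedule: F@1, G@1, H@1, I@1, J@1.
Load per hour: hour 1: 15, hour 2: 7, hour 3: 7, hour 4: 5, hour 5: 0, hour 6: 0.
Peak is 15.

15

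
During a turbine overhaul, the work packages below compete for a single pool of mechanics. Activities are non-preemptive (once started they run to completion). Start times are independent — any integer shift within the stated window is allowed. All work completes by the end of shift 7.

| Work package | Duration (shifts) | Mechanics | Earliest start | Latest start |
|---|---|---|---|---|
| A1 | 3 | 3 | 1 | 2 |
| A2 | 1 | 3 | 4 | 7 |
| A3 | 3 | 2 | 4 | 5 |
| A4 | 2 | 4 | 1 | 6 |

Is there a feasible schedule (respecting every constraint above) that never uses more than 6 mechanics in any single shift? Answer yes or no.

Schedule A1@1, A2@4, A3@4, A4@5: s1:3  s2:3  s3:3  s4:5  s5:6  s6:6  s7:0 — peak 6 ≤ 6.

yes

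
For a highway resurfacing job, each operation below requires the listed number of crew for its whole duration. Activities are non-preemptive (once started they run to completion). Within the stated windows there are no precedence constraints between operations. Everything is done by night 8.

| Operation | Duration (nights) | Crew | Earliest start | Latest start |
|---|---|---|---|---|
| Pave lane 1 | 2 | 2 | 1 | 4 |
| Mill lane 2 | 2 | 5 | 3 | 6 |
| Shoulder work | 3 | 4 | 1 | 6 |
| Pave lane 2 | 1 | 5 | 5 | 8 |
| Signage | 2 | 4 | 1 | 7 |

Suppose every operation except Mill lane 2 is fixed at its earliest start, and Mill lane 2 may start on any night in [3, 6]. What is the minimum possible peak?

10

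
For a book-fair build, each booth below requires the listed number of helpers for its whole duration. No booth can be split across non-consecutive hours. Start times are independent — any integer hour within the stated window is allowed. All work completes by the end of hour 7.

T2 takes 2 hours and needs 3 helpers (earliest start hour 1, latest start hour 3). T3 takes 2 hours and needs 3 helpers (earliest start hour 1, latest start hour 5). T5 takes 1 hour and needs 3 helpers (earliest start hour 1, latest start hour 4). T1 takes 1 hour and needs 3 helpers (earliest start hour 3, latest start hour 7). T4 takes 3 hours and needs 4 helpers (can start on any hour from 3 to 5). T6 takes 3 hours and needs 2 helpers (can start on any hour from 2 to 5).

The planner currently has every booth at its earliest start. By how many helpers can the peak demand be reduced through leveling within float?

3

Early-start peak: h1:9  h2:8  h3:9  h4:6  h5:4  h6:0  h7:0 ⇒ 9.
Leveled (T2@1, T3@1, T5@3, T1@3, T4@4, T6@4): h1:6  h2:6  h3:6  h4:6  h5:6  h6:6  h7:0 ⇒ 6.
Reduction 9 − 6 = 3.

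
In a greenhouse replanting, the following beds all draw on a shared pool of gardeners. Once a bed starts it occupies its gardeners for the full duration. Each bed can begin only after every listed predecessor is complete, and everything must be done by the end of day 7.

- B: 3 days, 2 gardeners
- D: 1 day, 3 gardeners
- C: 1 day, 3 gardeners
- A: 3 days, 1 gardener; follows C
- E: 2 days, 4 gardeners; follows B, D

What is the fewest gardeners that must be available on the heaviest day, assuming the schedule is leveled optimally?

4

Early-start (B@1, D@1, C@1, A@2, E@4) gives peak 8: d1:8  d2:3  d3:3  d4:5  d5:4  d6:0  d7:0.
Shift B→2, D→5, E→6.
Schedule B@2, D@5, C@1, A@2, E@6: d1:3  d2:3  d3:3  d4:3  d5:3  d6:4  d7:4 — peak 4.
Total gardener-days = 23 over 7 days ⇒ peak ≥ ⌈23/7⌉ = 4, so 4 is optimal.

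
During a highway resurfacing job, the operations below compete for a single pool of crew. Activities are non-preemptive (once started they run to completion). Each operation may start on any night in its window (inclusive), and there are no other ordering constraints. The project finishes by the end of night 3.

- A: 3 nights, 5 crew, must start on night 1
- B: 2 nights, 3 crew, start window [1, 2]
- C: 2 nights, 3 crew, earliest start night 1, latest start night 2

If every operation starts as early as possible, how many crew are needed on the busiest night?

Early-start schedule: A@1, B@1, C@1.
Load per night: night 1: 11, night 2: 11, night 3: 5.
Peak is 11.

11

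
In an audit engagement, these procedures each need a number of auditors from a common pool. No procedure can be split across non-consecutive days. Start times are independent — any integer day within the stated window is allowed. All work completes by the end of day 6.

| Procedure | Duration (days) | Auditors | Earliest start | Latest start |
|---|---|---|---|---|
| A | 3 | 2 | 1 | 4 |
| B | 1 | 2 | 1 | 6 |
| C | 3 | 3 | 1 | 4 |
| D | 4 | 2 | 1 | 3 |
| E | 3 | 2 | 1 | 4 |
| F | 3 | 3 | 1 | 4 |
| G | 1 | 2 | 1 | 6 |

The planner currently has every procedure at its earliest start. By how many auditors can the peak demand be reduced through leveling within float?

9

Early-start peak: d1:16  d2:12  d3:12  d4:2  d5:0  d6:0 ⇒ 16.
Leveled (A@1, B@1, C@1, D@2, E@4, F@4, G@6): d1:7  d2:7  d3:7  d4:7  d5:7  d6:7 ⇒ 7.
Reduction 16 − 7 = 9.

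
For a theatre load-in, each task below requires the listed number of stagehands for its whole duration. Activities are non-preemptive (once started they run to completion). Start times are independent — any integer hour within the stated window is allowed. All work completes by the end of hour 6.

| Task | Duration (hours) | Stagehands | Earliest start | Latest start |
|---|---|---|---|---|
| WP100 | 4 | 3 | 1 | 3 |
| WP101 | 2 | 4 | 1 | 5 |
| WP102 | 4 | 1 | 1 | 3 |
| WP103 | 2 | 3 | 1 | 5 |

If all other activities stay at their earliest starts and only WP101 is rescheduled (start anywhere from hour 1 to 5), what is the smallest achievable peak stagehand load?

WP101@1: h1:11  h2:11  h3:4  h4:4  h5:0  h6:0 → peak 11
WP101@2: h1:7  h2:11  h3:8  h4:4  h5:0  h6:0 → peak 11
WP101@3: h1:7  h2:7  h3:8  h4:8  h5:0  h6:0 → peak 8
WP101@4: h1:7  h2:7  h3:4  h4:8  h5:4  h6:0 → peak 8
WP101@5: h1:7  h2:7  h3:4  h4:4  h5:4  h6:4 → peak 7
Best is WP101@5, peak 7.

7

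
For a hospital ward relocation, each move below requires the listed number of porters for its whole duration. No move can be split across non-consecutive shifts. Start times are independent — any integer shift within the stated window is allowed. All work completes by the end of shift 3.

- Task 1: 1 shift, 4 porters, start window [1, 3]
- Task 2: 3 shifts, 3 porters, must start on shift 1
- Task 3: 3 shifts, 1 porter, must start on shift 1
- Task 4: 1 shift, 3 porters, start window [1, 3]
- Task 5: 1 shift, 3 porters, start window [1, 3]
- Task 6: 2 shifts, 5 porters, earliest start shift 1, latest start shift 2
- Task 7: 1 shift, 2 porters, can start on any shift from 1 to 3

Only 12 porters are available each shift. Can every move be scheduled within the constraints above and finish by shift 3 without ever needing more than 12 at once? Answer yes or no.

Schedule Task 1@1, Task 2@1, Task 3@1, Task 4@1, Task 5@2, Task 6@2, Task 7@3: s1:11  s2:12  s3:11 — peak 12 ≤ 12.

yes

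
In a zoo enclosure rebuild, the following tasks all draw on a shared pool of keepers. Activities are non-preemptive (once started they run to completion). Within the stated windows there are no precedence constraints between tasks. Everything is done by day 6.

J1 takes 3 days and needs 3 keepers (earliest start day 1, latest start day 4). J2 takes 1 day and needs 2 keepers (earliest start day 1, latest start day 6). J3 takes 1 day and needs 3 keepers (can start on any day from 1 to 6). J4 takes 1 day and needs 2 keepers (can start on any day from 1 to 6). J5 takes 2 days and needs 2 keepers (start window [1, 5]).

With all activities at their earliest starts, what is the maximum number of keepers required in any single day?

12

Early-start schedule: J1@1, J2@1, J3@1, J4@1, J5@1.
Load per day: day 1: 12, day 2: 5, day 3: 3, day 4: 0, day 5: 0, day 6: 0.
Peak is 12.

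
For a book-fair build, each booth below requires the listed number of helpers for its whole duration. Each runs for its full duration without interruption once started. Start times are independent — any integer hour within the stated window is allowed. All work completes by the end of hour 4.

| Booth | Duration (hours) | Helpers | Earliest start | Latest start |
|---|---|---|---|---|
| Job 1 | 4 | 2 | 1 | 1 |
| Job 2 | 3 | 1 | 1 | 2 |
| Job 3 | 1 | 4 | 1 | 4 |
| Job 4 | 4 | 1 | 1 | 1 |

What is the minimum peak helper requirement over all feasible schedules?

Early-start (Job 1@1, Job 2@1, Job 3@1, Job 4@1) gives peak 8: h1:8  h2:4  h3:4  h4:3.
Shift Job 3→4.
Schedule Job 1@1, Job 2@1, Job 3@4, Job 4@1: h1:4  h2:4  h3:4  h4:7 — peak 7.
No arrangement of the 8 feasible schedules does better.

7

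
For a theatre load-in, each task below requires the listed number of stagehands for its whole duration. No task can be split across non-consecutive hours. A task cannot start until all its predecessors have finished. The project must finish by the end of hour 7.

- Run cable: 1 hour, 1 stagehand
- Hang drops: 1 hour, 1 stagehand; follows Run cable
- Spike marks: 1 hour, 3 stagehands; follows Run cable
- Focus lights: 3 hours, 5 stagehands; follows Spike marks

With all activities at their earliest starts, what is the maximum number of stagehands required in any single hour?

5

Early-start schedule: Run cable@1, Hang drops@2, Spike marks@2, Focus lights@3.
Load per hour: hour 1: 1, hour 2: 4, hour 3: 5, hour 4: 5, hour 5: 5, hour 6: 0, hour 7: 0.
Peak is 5.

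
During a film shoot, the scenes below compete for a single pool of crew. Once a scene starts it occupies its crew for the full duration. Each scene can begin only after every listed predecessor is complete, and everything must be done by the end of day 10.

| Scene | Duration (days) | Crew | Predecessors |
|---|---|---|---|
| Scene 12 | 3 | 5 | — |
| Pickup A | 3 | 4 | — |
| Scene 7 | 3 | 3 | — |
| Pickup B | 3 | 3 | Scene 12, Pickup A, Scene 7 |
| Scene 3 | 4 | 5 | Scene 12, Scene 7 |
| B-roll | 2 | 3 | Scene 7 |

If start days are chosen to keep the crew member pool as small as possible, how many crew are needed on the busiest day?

8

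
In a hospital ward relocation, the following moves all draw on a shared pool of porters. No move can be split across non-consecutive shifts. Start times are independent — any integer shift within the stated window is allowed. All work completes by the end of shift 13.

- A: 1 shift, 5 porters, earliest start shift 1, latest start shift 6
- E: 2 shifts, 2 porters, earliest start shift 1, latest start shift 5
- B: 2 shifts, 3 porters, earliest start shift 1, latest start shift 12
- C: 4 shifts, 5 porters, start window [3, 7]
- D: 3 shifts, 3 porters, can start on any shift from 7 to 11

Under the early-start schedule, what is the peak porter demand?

10

Early-start schedule: A@1, E@1, B@1, C@3, D@7.
Load per shift: shift 1: 10, shift 2: 5, shift 3: 5, shift 4: 5, shift 5: 5, shift 6: 5, shift 7: 3, shift 8: 3, shift 9: 3, shift 10: 0, shift 11: 0, shift 12: 0, shift 13: 0.
Peak is 10.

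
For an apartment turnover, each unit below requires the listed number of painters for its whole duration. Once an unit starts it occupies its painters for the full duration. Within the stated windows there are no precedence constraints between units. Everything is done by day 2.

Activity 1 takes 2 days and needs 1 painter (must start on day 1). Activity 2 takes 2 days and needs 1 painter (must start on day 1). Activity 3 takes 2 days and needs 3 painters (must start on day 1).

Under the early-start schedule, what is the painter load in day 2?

At early start, day 2 has: Activity 1, Activity 2, Activity 3.
Demand: 1 + 1 + 3 = 5.

5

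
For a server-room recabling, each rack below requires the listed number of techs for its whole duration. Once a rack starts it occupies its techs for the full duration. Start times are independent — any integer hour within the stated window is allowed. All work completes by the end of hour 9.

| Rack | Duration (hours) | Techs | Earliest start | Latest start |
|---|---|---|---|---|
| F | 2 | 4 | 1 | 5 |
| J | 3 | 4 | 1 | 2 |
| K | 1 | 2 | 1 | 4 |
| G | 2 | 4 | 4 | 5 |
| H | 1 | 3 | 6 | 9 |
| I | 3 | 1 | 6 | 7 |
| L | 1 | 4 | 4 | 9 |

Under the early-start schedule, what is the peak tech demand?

Early-start schedule: F@1, J@1, K@1, G@4, H@6, I@6, L@4.
Load per hour: hour 1: 10, hour 2: 8, hour 3: 4, hour 4: 8, hour 5: 4, hour 6: 4, hour 7: 1, hour 8: 1, hour 9: 0.
Peak is 10.

10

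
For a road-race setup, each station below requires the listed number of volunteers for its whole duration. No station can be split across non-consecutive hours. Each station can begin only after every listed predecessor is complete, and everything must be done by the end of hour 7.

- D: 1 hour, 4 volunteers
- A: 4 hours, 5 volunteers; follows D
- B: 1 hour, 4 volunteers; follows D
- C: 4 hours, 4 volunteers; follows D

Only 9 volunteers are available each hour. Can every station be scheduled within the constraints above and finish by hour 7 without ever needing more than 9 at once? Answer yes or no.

yes

Schedule D@1, A@2, B@2, C@3: h1:4  h2:9  h3:9  h4:9  h5:9  h6:4  h7:0 — peak 9 ≤ 9.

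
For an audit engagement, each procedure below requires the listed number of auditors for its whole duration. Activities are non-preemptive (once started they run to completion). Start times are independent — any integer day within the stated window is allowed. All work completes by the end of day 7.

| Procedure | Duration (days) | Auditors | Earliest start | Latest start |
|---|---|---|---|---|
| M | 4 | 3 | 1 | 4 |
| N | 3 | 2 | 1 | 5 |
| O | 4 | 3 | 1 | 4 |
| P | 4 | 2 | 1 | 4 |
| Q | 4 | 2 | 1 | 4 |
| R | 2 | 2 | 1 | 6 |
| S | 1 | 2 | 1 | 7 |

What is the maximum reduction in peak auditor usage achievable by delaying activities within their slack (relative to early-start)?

6

Early-start peak: d1:16  d2:14  d3:12  d4:10  d5:0  d6:0  d7:0 ⇒ 16.
Leveled (M@1, N@1, O@1, P@1, Q@4, R@5, S@5): d1:10  d2:10  d3:10  d4:10  d5:6  d6:4  d7:2 ⇒ 10.
Reduction 16 − 10 = 6.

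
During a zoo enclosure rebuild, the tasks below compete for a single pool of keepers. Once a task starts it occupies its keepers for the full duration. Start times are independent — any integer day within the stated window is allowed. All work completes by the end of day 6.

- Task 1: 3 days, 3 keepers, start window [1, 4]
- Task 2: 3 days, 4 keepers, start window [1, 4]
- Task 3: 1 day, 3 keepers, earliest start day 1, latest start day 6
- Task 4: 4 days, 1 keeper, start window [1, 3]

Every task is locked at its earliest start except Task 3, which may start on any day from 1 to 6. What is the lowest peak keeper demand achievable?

Task 3@1: d1:11  d2:8  d3:8  d4:1  d5:0  d6:0 → peak 11
Task 3@2: d1:8  d2:11  d3:8  d4:1  d5:0  d6:0 → peak 11
Task 3@3: d1:8  d2:8  d3:11  d4:1  d5:0  d6:0 → peak 11
Task 3@4: d1:8  d2:8  d3:8  d4:4  d5:0  d6:0 → peak 8
Task 3@5: d1:8  d2:8  d3:8  d4:1  d5:3  d6:0 → peak 8
Task 3@6: d1:8  d2:8  d3:8  d4:1  d5:0  d6:3 → peak 8
Best is Task 3@4, peak 8.

8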